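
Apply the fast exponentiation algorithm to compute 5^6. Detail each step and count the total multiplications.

Computing 5^6 by squaring (build up from 5^1; each line after the first costs one multiplication):

5^1 = 5
5^2 = (5^1)^2 = 5^2 = 25
5^3 = 5 * 5^2 = 5 * 25 = 125
5^6 = (5^3)^2 = 125^2 = 15625

Result: 15625
Multiplications needed: 3 (3 lines after 5^1)

5^6 = 15625. Using exponentiation by squaring, this requires 3 multiplications. The key idea: if the exponent is even, square the half-power; if odd, multiply by the base once.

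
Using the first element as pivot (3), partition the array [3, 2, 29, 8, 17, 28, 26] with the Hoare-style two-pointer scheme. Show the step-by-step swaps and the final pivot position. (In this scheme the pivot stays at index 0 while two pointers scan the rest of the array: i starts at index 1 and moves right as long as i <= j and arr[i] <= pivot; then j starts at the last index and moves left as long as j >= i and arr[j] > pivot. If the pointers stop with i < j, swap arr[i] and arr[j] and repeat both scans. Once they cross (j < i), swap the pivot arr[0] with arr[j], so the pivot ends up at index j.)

Hoare-style two-pointer partition with pivot = 3:

Initial array: [3, 2, 29, 8, 17, 28, 26]

Pointers start at i = 1, j = 6.
i ends at 2, j ends at 1: the pointers have crossed (j < i), so scanning stops.

Swap pivot arr[0] with arr[1] to place pivot at position 1: [2, 3, 29, 8, 17, 28, 26]
Pivot position: 1

After partitioning with pivot 3, the array becomes [2, 3, 29, 8, 17, 28, 26]. The pivot is placed at index 1. All elements to the left of the pivot are <= 3, and all elements to the right are > 3.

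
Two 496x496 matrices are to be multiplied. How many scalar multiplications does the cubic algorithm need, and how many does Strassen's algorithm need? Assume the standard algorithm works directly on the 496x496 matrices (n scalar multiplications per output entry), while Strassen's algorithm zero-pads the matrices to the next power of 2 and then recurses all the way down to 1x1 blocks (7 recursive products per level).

Matrix multiplication for 496x496 matrices:

Strassen's algorithm requires power-of-2 dimensions. Pad 496x496 to 512x512 (next power of 2).

Standard algorithm: 496^3 = 122023936 multiplications
Strassen's algorithm: 7^(log2(512)) = 7^9 = 40353607 multiplications
Savings: 122023936 - 40353607 = 81670329 multiplications

Standard: 122023936 multiplications (496^3). Strassen: 40353607 multiplications (7^9, after padding to 512x512). Strassen reduces 8 recursive multiplications to 7 at each level.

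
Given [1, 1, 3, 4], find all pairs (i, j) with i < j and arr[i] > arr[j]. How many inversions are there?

Finding inversions in [1, 1, 3, 4]:


Total inversions: 0

The array has 0 inversions. It is already sorted.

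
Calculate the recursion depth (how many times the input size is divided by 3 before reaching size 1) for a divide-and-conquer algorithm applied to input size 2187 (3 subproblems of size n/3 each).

For divide and conquer with division factor 3:

Problem sizes at each level:
Level 0: 2187
Level 1: 729
Level 2: 243
Level 3: 81
Level 4: 27
Level 5: 9
Level 6: 3
Level 7: 1

The root is level 0 and the size-1 base case is level 7 (the tree spans levels 0 through 7, i.e. 8 levels counting the root), so the depth is the number of divisions: log_3(2187) = 7

The recursion tree depth is log_3(2187) = 7. At each level, the problem size is divided by 3, so it takes 7 divisions to reduce to a base case of size 1. The algorithm makes 3 recursive calls at each level.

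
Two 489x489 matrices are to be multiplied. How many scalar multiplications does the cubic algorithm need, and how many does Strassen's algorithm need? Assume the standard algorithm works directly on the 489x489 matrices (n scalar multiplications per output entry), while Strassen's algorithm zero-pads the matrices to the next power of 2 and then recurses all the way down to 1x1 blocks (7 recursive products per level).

Matrix multiplication for 489x489 matrices:

Strassen's algorithm requires power-of-2 dimensions. Pad 489x489 to 512x512 (next power of 2).

Standard algorithm: 489^3 = 116930169 multiplications
Strassen's algorithm: 7^(log2(512)) = 7^9 = 40353607 multiplications
Savings: 116930169 - 40353607 = 76576562 multiplications

Standard: 116930169 multiplications (489^3). Strassen: 40353607 multiplications (7^9, after padding to 512x512). Strassen reduces 8 recursive multiplications to 7 at each level.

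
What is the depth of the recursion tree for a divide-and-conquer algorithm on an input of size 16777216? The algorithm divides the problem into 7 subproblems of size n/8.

For divide and conquer with division factor 8:

Problem sizes at each level:
Level 0: 16777216
Level 1: 2097152
Level 2: 262144
Level 3: 32768
Level 4: 4096
Level 5: 512
Level 6: 64
Level 7: 8
Level 8: 1

The root is level 0 and the size-1 base case is level 8 (the tree spans levels 0 through 8, i.e. 9 levels counting the root), so the depth is the number of divisions: log_8(16777216) = 8

The recursion tree depth is log_8(16777216) = 8. At each level, the problem size is divided by 8, so it takes 8 divisions to reduce to a base case of size 1. The algorithm makes 7 recursive calls at each level.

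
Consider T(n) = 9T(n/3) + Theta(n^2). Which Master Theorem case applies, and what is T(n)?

Master Theorem for T(n) = 9T(n/3) + O(n^2):

a = 9, b = 3, c = 2
log_b(a) = log_3(9) = 2.0000

Case 2: c = 2 = log_3(9) = 2.0000
T(n) = O(n^2 log n) = O(n^2 log n)

For T(n) = 9T(n/3) + O(n^2): log_3(9) = 2.0000. This is Case 2 of the Master Theorem (c = log_b(a), equal work at all levels), giving O(n^2 log n).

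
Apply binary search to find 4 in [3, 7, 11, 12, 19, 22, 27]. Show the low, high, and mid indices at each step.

Binary search for 4 in [3, 7, 11, 12, 19, 22, 27]:

lo=0, hi=6, mid=3, arr[mid]=12 -> 12 > 4, search left half
lo=0, hi=2, mid=1, arr[mid]=7 -> 7 > 4, search left half
lo=0, hi=0, mid=0, arr[mid]=3 -> 3 < 4, search right half
lo=1 > hi=0, target 4 not found

Binary search determines that 4 is not in the array after 3 comparisons. The search space was exhausted without finding the target.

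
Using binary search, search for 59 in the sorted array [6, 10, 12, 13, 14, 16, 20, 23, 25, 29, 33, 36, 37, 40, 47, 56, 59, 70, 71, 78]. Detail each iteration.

Binary search for 59 in [6, 10, 12, 13, 14, 16, 20, 23, 25, 29, 33, 36, 37, 40, 47, 56, 59, 70, 71, 78]:

lo=0, hi=19, mid=9, arr[mid]=29 -> 29 < 59, search right half
lo=10, hi=19, mid=14, arr[mid]=47 -> 47 < 59, search right half
lo=15, hi=19, mid=17, arr[mid]=70 -> 70 > 59, search left half
lo=15, hi=16, mid=15, arr[mid]=56 -> 56 < 59, search right half
lo=16, hi=16, mid=16, arr[mid]=59 -> Found target at index 16!

Binary search finds 59 at index 16 after 5 comparisons. The search repeatedly halves the search space by comparing with the middle element.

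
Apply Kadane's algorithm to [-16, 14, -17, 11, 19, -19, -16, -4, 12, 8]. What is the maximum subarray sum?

Using Kadane's algorithm on [-16, 14, -17, 11, 19, -19, -16, -4, 12, 8]:

Scanning through the array:
Position 1 (value 14): max_ending_here = 14, max_so_far = 14
Position 2 (value -17): max_ending_here = -3, max_so_far = 14
Position 3 (value 11): max_ending_here = 11, max_so_far = 14
Position 4 (value 19): max_ending_here = 30, max_so_far = 30
Position 5 (value -19): max_ending_here = 11, max_so_far = 30
Position 6 (value -16): max_ending_here = -5, max_so_far = 30
Position 7 (value -4): max_ending_here = -4, max_so_far = 30
Position 8 (value 12): max_ending_here = 12, max_so_far = 30
Position 9 (value 8): max_ending_here = 20, max_so_far = 30

Maximum subarray: [11, 19]
Maximum sum: 30

The maximum subarray is [11, 19] with sum 30. This subarray runs from index 3 to index 4.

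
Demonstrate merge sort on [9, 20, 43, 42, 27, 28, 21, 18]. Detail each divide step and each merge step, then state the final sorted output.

Merge sort trace:

Split: [9, 20, 43, 42, 27, 28, 21, 18] -> [9, 20, 43, 42] and [27, 28, 21, 18]
  Split: [9, 20, 43, 42] -> [9, 20] and [43, 42]
    Split: [9, 20] -> [9] and [20]
    Merge: [9] + [20] -> [9, 20]
    Split: [43, 42] -> [43] and [42]
    Merge: [43] + [42] -> [42, 43]
  Merge: [9, 20] + [42, 43] -> [9, 20, 42, 43]
  Split: [27, 28, 21, 18] -> [27, 28] and [21, 18]
    Split: [27, 28] -> [27] and [28]
    Merge: [27] + [28] -> [27, 28]
    Split: [21, 18] -> [21] and [18]
    Merge: [21] + [18] -> [18, 21]
  Merge: [27, 28] + [18, 21] -> [18, 21, 27, 28]
Merge: [9, 20, 42, 43] + [18, 21, 27, 28] -> [9, 18, 20, 21, 27, 28, 42, 43]

Final sorted array: [9, 18, 20, 21, 27, 28, 42, 43]

The merge sort proceeds by recursively splitting the array and merging sorted halves.
After all merges, the sorted array is [9, 18, 20, 21, 27, 28, 42, 43].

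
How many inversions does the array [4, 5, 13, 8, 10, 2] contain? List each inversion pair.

Finding inversions in [4, 5, 13, 8, 10, 2]:

(0, 5): arr[0]=4 > arr[5]=2
(1, 5): arr[1]=5 > arr[5]=2
(2, 3): arr[2]=13 > arr[3]=8
(2, 4): arr[2]=13 > arr[4]=10
(2, 5): arr[2]=13 > arr[5]=2
(3, 5): arr[3]=8 > arr[5]=2
(4, 5): arr[4]=10 > arr[5]=2

Total inversions: 7

The array has 7 inversion(s): (0,5), (1,5), (2,3), (2,4), (2,5), (3,5), (4,5). Each pair (i,j) satisfies i < j and arr[i] > arr[j].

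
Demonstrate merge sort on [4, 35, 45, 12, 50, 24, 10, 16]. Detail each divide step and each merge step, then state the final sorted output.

Merge sort trace:

Split: [4, 35, 45, 12, 50, 24, 10, 16] -> [4, 35, 45, 12] and [50, 24, 10, 16]
  Split: [4, 35, 45, 12] -> [4, 35] and [45, 12]
    Split: [4, 35] -> [4] and [35]
    Merge: [4] + [35] -> [4, 35]
    Split: [45, 12] -> [45] and [12]
    Merge: [45] + [12] -> [12, 45]
  Merge: [4, 35] + [12, 45] -> [4, 12, 35, 45]
  Split: [50, 24, 10, 16] -> [50, 24] and [10, 16]
    Split: [50, 24] -> [50] and [24]
    Merge: [50] + [24] -> [24, 50]
    Split: [10, 16] -> [10] and [16]
    Merge: [10] + [16] -> [10, 16]
  Merge: [24, 50] + [10, 16] -> [10, 16, 24, 50]
Merge: [4, 12, 35, 45] + [10, 16, 24, 50] -> [4, 10, 12, 16, 24, 35, 45, 50]

Final sorted array: [4, 10, 12, 16, 24, 35, 45, 50]

The merge sort proceeds by recursively splitting the array and merging sorted halves.
After all merges, the sorted array is [4, 10, 12, 16, 24, 35, 45, 50].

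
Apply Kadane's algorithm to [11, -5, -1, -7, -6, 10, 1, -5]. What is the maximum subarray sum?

Using Kadane's algorithm on [11, -5, -1, -7, -6, 10, 1, -5]:

Scanning through the array:
Position 1 (value -5): max_ending_here = 6, max_so_far = 11
Position 2 (value -1): max_ending_here = 5, max_so_far = 11
Position 3 (value -7): max_ending_here = -2, max_so_far = 11
Position 4 (value -6): max_ending_here = -6, max_so_far = 11
Position 5 (value 10): max_ending_here = 10, max_so_far = 11
Position 6 (value 1): max_ending_here = 11, max_so_far = 11
Position 7 (value -5): max_ending_here = 6, max_so_far = 11

Maximum subarray: [11]
Maximum sum: 11

The maximum subarray is [11] with sum 11. This subarray runs from index 0 to index 0.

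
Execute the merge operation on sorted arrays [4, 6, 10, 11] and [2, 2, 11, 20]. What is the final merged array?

Merging process:

Compare 4 vs 2: take 2 from right. Merged: [2]
Compare 4 vs 2: take 2 from right. Merged: [2, 2]
Compare 4 vs 11: take 4 from left. Merged: [2, 2, 4]
Compare 6 vs 11: take 6 from left. Merged: [2, 2, 4, 6]
Compare 10 vs 11: take 10 from left. Merged: [2, 2, 4, 6, 10]
Compare 11 vs 11: take 11 from left. Merged: [2, 2, 4, 6, 10, 11]
Append remaining from right: [11, 20]. Merged: [2, 2, 4, 6, 10, 11, 11, 20]

Final merged array: [2, 2, 4, 6, 10, 11, 11, 20]
Total comparisons: 6

The merged array is [2, 2, 4, 6, 10, 11, 11, 20], requiring 6 comparisons. The merge step runs in O(n) time where n is the total number of elements.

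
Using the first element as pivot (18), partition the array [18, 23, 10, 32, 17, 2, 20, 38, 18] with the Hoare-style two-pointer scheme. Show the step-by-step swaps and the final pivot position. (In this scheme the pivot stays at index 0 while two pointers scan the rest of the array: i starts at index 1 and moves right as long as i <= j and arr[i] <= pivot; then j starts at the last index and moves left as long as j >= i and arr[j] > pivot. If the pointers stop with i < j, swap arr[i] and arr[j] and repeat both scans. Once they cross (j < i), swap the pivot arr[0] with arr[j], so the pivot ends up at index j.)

Hoare-style two-pointer partition with pivot = 18:

Initial array: [18, 23, 10, 32, 17, 2, 20, 38, 18]

Pointers start at i = 1, j = 8.
i stops at index 1 (arr[1]=23 > 18), j stops at index 8 (arr[8]=18 <= 18): swap arr[1] and arr[8], array becomes [18, 18, 10, 32, 17, 2, 20, 38, 23]
i stops at index 3 (arr[3]=32 > 18), j stops at index 5 (arr[5]=2 <= 18): swap arr[3] and arr[5], array becomes [18, 18, 10, 2, 17, 32, 20, 38, 23]
i ends at 5, j ends at 4: the pointers have crossed (j < i), so scanning stops.

Swap pivot arr[0] with arr[4] to place pivot at position 4: [17, 18, 10, 2, 18, 32, 20, 38, 23]
Pivot position: 4

After partitioning with pivot 18, the array becomes [17, 18, 10, 2, 18, 32, 20, 38, 23]. The pivot is placed at index 4. All elements to the left of the pivot are <= 18, and all elements to the right are > 18.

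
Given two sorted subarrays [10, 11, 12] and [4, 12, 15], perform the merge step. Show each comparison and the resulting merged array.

Merging process:

Compare 10 vs 4: take 4 from right. Merged: [4]
Compare 10 vs 12: take 10 from left. Merged: [4, 10]
Compare 11 vs 12: take 11 from left. Merged: [4, 10, 11]
Compare 12 vs 12: take 12 from left. Merged: [4, 10, 11, 12]
Append remaining from right: [12, 15]. Merged: [4, 10, 11, 12, 12, 15]

Final merged array: [4, 10, 11, 12, 12, 15]
Total comparisons: 4

The merged array is [4, 10, 11, 12, 12, 15], requiring 4 comparisons. The merge step runs in O(n) time where n is the total number of elements.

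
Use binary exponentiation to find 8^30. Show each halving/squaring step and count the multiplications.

Computing 8^30 by squaring (build up from 8^1; each line after the first costs one multiplication):

8^1 = 8
8^2 = (8^1)^2 = 8^2 = 64
8^3 = 8 * 8^2 = 8 * 64 = 512
8^6 = (8^3)^2 = 512^2 = 262144
8^7 = 8 * 8^6 = 8 * 262144 = 2097152
8^14 = (8^7)^2 = 2097152^2 = 4398046511104
8^15 = 8 * 8^14 = 8 * 4398046511104 = 35184372088832
8^30 = (8^15)^2 = 35184372088832^2 = 1237940039285380274899124224

Result: 1237940039285380274899124224
Multiplications needed: 7 (7 lines after 8^1)

8^30 = 1237940039285380274899124224. Using exponentiation by squaring, this requires 7 multiplications. The key idea: if the exponent is even, square the half-power; if odd, multiply by the base once.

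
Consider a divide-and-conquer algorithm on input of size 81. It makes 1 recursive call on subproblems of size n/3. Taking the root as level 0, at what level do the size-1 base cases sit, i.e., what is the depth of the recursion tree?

For divide and conquer with division factor 3:

Problem sizes at each level:
Level 0: 81
Level 1: 27
Level 2: 9
Level 3: 3
Level 4: 1

The root is level 0 and the size-1 base case is level 4 (the tree spans levels 0 through 4, i.e. 5 levels counting the root), so the depth is the number of divisions: log_3(81) = 4

The recursion tree depth is log_3(81) = 4. At each level, the problem size is divided by 3, so it takes 4 divisions to reduce to a base case of size 1. The algorithm makes 1 recursive call at each level.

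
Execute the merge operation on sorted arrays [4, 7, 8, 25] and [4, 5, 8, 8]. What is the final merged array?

Merging process:

Compare 4 vs 4: take 4 from left. Merged: [4]
Compare 7 vs 4: take 4 from right. Merged: [4, 4]
Compare 7 vs 5: take 5 from right. Merged: [4, 4, 5]
Compare 7 vs 8: take 7 from left. Merged: [4, 4, 5, 7]
Compare 8 vs 8: take 8 from left. Merged: [4, 4, 5, 7, 8]
Compare 25 vs 8: take 8 from right. Merged: [4, 4, 5, 7, 8, 8]
Compare 25 vs 8: take 8 from right. Merged: [4, 4, 5, 7, 8, 8, 8]
Append remaining from left: [25]. Merged: [4, 4, 5, 7, 8, 8, 8, 25]

Final merged array: [4, 4, 5, 7, 8, 8, 8, 25]
Total comparisons: 7

The merged array is [4, 4, 5, 7, 8, 8, 8, 25], requiring 7 comparisons. The merge step runs in O(n) time where n is the total number of elements.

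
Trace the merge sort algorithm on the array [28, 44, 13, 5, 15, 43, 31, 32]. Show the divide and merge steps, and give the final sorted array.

Merge sort trace:

Split: [28, 44, 13, 5, 15, 43, 31, 32] -> [28, 44, 13, 5] and [15, 43, 31, 32]
  Split: [28, 44, 13, 5] -> [28, 44] and [13, 5]
    Split: [28, 44] -> [28] and [44]
    Merge: [28] + [44] -> [28, 44]
    Split: [13, 5] -> [13] and [5]
    Merge: [13] + [5] -> [5, 13]
  Merge: [28, 44] + [5, 13] -> [5, 13, 28, 44]
  Split: [15, 43, 31, 32] -> [15, 43] and [31, 32]
    Split: [15, 43] -> [15] and [43]
    Merge: [15] + [43] -> [15, 43]
    Split: [31, 32] -> [31] and [32]
    Merge: [31] + [32] -> [31, 32]
  Merge: [15, 43] + [31, 32] -> [15, 31, 32, 43]
Merge: [5, 13, 28, 44] + [15, 31, 32, 43] -> [5, 13, 15, 28, 31, 32, 43, 44]

Final sorted array: [5, 13, 15, 28, 31, 32, 43, 44]

The merge sort proceeds by recursively splitting the array and merging sorted halves.
After all merges, the sorted array is [5, 13, 15, 28, 31, 32, 43, 44].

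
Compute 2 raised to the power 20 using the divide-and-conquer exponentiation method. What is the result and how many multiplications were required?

Computing 2^20 by squaring (build up from 2^1; each line after the first costs one multiplication):

2^1 = 2
2^2 = (2^1)^2 = 2^2 = 4
2^4 = (2^2)^2 = 4^2 = 16
2^5 = 2 * 2^4 = 2 * 16 = 32
2^10 = (2^5)^2 = 32^2 = 1024
2^20 = (2^10)^2 = 1024^2 = 1048576

Result: 1048576
Multiplications needed: 5 (5 lines after 2^1)

2^20 = 1048576. Using exponentiation by squaring, this requires 5 multiplications. The key idea: if the exponent is even, square the half-power; if odd, multiply by the base once.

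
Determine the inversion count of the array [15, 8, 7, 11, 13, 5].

Finding inversions in [15, 8, 7, 11, 13, 5]:

(0, 1): arr[0]=15 > arr[1]=8
(0, 2): arr[0]=15 > arr[2]=7
(0, 3): arr[0]=15 > arr[3]=11
(0, 4): arr[0]=15 > arr[4]=13
(0, 5): arr[0]=15 > arr[5]=5
(1, 2): arr[1]=8 > arr[2]=7
(1, 5): arr[1]=8 > arr[5]=5
(2, 5): arr[2]=7 > arr[5]=5
(3, 5): arr[3]=11 > arr[5]=5
(4, 5): arr[4]=13 > arr[5]=5

Total inversions: 10

The array has 10 inversion(s): (0,1), (0,2), (0,3), (0,4), (0,5), (1,2), (1,5), (2,5), (3,5), (4,5). Each pair (i,j) satisfies i < j and arr[i] > arr[j].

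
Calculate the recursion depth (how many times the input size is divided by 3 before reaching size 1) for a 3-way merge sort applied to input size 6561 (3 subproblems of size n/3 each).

For divide and conquer with division factor 3:

Problem sizes at each level:
Level 0: 6561
Level 1: 2187
Level 2: 729
Level 3: 243
Level 4: 81
Level 5: 27
Level 6: 9
Level 7: 3
Level 8: 1

The root is level 0 and the size-1 base case is level 8 (the tree spans levels 0 through 8, i.e. 9 levels counting the root), so the depth is the number of divisions: log_3(6561) = 8

The recursion tree depth is log_3(6561) = 8. At each level, the problem size is divided by 3, so it takes 8 divisions to reduce to a base case of size 1. The algorithm makes 3 recursive calls at each level.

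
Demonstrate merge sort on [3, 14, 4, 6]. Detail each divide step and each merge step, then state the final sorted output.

Merge sort trace:

Split: [3, 14, 4, 6] -> [3, 14] and [4, 6]
  Split: [3, 14] -> [3] and [14]
  Merge: [3] + [14] -> [3, 14]
  Split: [4, 6] -> [4] and [6]
  Merge: [4] + [6] -> [4, 6]
Merge: [3, 14] + [4, 6] -> [3, 4, 6, 14]

Final sorted array: [3, 4, 6, 14]

The merge sort proceeds by recursively splitting the array and merging sorted halves.
After all merges, the sorted array is [3, 4, 6, 14].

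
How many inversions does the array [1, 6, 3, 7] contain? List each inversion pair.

Finding inversions in [1, 6, 3, 7]:

(1, 2): arr[1]=6 > arr[2]=3

Total inversions: 1

The array has 1 inversion(s): (1,2). Each pair (i,j) satisfies i < j and arr[i] > arr[j].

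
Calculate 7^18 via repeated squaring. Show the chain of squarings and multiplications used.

Computing 7^18 by squaring (build up from 7^1; each line after the first costs one multiplication):

7^1 = 7
7^2 = (7^1)^2 = 7^2 = 49
7^4 = (7^2)^2 = 49^2 = 2401
7^8 = (7^4)^2 = 2401^2 = 5764801
7^9 = 7 * 7^8 = 7 * 5764801 = 40353607
7^18 = (7^9)^2 = 40353607^2 = 1628413597910449

Result: 1628413597910449
Multiplications needed: 5 (5 lines after 7^1)

7^18 = 1628413597910449. Using exponentiation by squaring, this requires 5 multiplications. The key idea: if the exponent is even, square the half-power; if odd, multiply by the base once.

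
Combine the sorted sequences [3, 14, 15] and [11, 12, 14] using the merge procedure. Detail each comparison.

Merging process:

Compare 3 vs 11: take 3 from left. Merged: [3]
Compare 14 vs 11: take 11 from right. Merged: [3, 11]
Compare 14 vs 12: take 12 from right. Merged: [3, 11, 12]
Compare 14 vs 14: take 14 from left. Merged: [3, 11, 12, 14]
Compare 15 vs 14: take 14 from right. Merged: [3, 11, 12, 14, 14]
Append remaining from left: [15]. Merged: [3, 11, 12, 14, 14, 15]

Final merged array: [3, 11, 12, 14, 14, 15]
Total comparisons: 5

The merged array is [3, 11, 12, 14, 14, 15], requiring 5 comparisons. The merge step runs in O(n) time where n is the total number of elements.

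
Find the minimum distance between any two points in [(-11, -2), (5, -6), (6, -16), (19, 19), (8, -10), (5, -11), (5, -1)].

Computing all pairwise distances among 7 points:

d((-11, -2), (5, -6)) = 16.4924
d((-11, -2), (6, -16)) = 22.0227
d((-11, -2), (19, 19)) = 36.6197
d((-11, -2), (8, -10)) = 20.6155
d((-11, -2), (5, -11)) = 18.3576
d((-11, -2), (5, -1)) = 16.0312
d((5, -6), (6, -16)) = 10.0499
d((5, -6), (19, 19)) = 28.6531
d((5, -6), (8, -10)) = 5.0
d((5, -6), (5, -11)) = 5.0
d((5, -6), (5, -1)) = 5.0
d((6, -16), (19, 19)) = 37.3363
d((6, -16), (8, -10)) = 6.3246
d((6, -16), (5, -11)) = 5.099
d((6, -16), (5, -1)) = 15.0333
d((19, 19), (8, -10)) = 31.0161
d((19, 19), (5, -11)) = 33.1059
d((19, 19), (5, -1)) = 24.4131
d((8, -10), (5, -11)) = 3.1623 <-- minimum
d((8, -10), (5, -1)) = 9.4868
d((5, -11), (5, -1)) = 10.0

Closest pair: (8, -10) and (5, -11) with distance 3.1623

The closest pair is (8, -10) and (5, -11) with Euclidean distance 3.1623. For 7 points, brute-force pairwise comparison is shown above. For large n, the divide-and-conquer algorithm (sort by x, recurse on halves, check the dividing strip) achieves O(n log n).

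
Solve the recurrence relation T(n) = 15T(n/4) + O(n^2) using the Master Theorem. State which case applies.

Master Theorem for T(n) = 15T(n/4) + O(n^2):

a = 15, b = 4, c = 2
log_b(a) = log_4(15) = 1.9534

Case 3: c = 2 > log_4(15) = 1.9534
T(n) = O(n^2) = O(n^2)

For T(n) = 15T(n/4) + O(n^2): log_4(15) = 1.9534. This is Case 3 of the Master Theorem (c > log_b(a), work dominated by root), giving O(n^2).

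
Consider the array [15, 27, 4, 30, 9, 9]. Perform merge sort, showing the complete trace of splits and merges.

Merge sort trace:

Split: [15, 27, 4, 30, 9, 9] -> [15, 27, 4] and [30, 9, 9]
  Split: [15, 27, 4] -> [15] and [27, 4]
    Split: [27, 4] -> [27] and [4]
    Merge: [27] + [4] -> [4, 27]
  Merge: [15] + [4, 27] -> [4, 15, 27]
  Split: [30, 9, 9] -> [30] and [9, 9]
    Split: [9, 9] -> [9] and [9]
    Merge: [9] + [9] -> [9, 9]
  Merge: [30] + [9, 9] -> [9, 9, 30]
Merge: [4, 15, 27] + [9, 9, 30] -> [4, 9, 9, 15, 27, 30]

Final sorted array: [4, 9, 9, 15, 27, 30]

The merge sort proceeds by recursively splitting the array and merging sorted halves.
After all merges, the sorted array is [4, 9, 9, 15, 27, 30].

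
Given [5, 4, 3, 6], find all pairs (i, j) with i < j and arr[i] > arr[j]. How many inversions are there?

Finding inversions in [5, 4, 3, 6]:

(0, 1): arr[0]=5 > arr[1]=4
(0, 2): arr[0]=5 > arr[2]=3
(1, 2): arr[1]=4 > arr[2]=3

Total inversions: 3

The array has 3 inversion(s): (0,1), (0,2), (1,2). Each pair (i,j) satisfies i < j and arr[i] > arr[j].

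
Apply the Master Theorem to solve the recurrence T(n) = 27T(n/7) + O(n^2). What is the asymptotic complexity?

Master Theorem for T(n) = 27T(n/7) + O(n^2):

a = 27, b = 7, c = 2
log_b(a) = log_7(27) = 1.6937

Case 3: c = 2 > log_7(27) = 1.6937
T(n) = O(n^2) = O(n^2)

For T(n) = 27T(n/7) + O(n^2): log_7(27) = 1.6937. This is Case 3 of the Master Theorem (c > log_b(a), work dominated by root), giving O(n^2).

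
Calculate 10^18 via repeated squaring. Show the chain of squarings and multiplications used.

Computing 10^18 by squaring (build up from 10^1; each line after the first costs one multiplication):

10^1 = 10
10^2 = (10^1)^2 = 10^2 = 100
10^4 = (10^2)^2 = 100^2 = 10000
10^8 = (10^4)^2 = 10000^2 = 100000000
10^9 = 10 * 10^8 = 10 * 100000000 = 1000000000
10^18 = (10^9)^2 = 1000000000^2 = 1000000000000000000

Result: 1000000000000000000
Multiplications needed: 5 (5 lines after 10^1)

10^18 = 1000000000000000000. Using exponentiation by squaring, this requires 5 multiplications. The key idea: if the exponent is even, square the half-power; if odd, multiply by the base once.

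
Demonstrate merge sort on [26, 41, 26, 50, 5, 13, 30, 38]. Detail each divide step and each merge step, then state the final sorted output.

Merge sort trace:

Split: [26, 41, 26, 50, 5, 13, 30, 38] -> [26, 41, 26, 50] and [5, 13, 30, 38]
  Split: [26, 41, 26, 50] -> [26, 41] and [26, 50]
    Split: [26, 41] -> [26] and [41]
    Merge: [26] + [41] -> [26, 41]
    Split: [26, 50] -> [26] and [50]
    Merge: [26] + [50] -> [26, 50]
  Merge: [26, 41] + [26, 50] -> [26, 26, 41, 50]
  Split: [5, 13, 30, 38] -> [5, 13] and [30, 38]
    Split: [5, 13] -> [5] and [13]
    Merge: [5] + [13] -> [5, 13]
    Split: [30, 38] -> [30] and [38]
    Merge: [30] + [38] -> [30, 38]
  Merge: [5, 13] + [30, 38] -> [5, 13, 30, 38]
Merge: [26, 26, 41, 50] + [5, 13, 30, 38] -> [5, 13, 26, 26, 30, 38, 41, 50]

Final sorted array: [5, 13, 26, 26, 30, 38, 41, 50]

The merge sort proceeds by recursively splitting the array and merging sorted halves.
After all merges, the sorted array is [5, 13, 26, 26, 30, 38, 41, 50].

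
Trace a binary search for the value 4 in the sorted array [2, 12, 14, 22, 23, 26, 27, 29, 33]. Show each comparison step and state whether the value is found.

Binary search for 4 in [2, 12, 14, 22, 23, 26, 27, 29, 33]:

lo=0, hi=8, mid=4, arr[mid]=23 -> 23 > 4, search left half
lo=0, hi=3, mid=1, arr[mid]=12 -> 12 > 4, search left half
lo=0, hi=0, mid=0, arr[mid]=2 -> 2 < 4, search right half
lo=1 > hi=0, target 4 not found

Binary search determines that 4 is not in the array after 3 comparisons. The search space was exhausted without finding the target.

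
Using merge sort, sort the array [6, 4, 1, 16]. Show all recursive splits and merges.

Merge sort trace:

Split: [6, 4, 1, 16] -> [6, 4] and [1, 16]
  Split: [6, 4] -> [6] and [4]
  Merge: [6] + [4] -> [4, 6]
  Split: [1, 16] -> [1] and [16]
  Merge: [1] + [16] -> [1, 16]
Merge: [4, 6] + [1, 16] -> [1, 4, 6, 16]

Final sorted array: [1, 4, 6, 16]

The merge sort proceeds by recursively splitting the array and merging sorted halves.
After all merges, the sorted array is [1, 4, 6, 16].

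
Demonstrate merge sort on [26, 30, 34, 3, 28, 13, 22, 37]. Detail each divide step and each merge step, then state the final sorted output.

Merge sort trace:

Split: [26, 30, 34, 3, 28, 13, 22, 37] -> [26, 30, 34, 3] and [28, 13, 22, 37]
  Split: [26, 30, 34, 3] -> [26, 30] and [34, 3]
    Split: [26, 30] -> [26] and [30]
    Merge: [26] + [30] -> [26, 30]
    Split: [34, 3] -> [34] and [3]
    Merge: [34] + [3] -> [3, 34]
  Merge: [26, 30] + [3, 34] -> [3, 26, 30, 34]
  Split: [28, 13, 22, 37] -> [28, 13] and [22, 37]
    Split: [28, 13] -> [28] and [13]
    Merge: [28] + [13] -> [13, 28]
    Split: [22, 37] -> [22] and [37]
    Merge: [22] + [37] -> [22, 37]
  Merge: [13, 28] + [22, 37] -> [13, 22, 28, 37]
Merge: [3, 26, 30, 34] + [13, 22, 28, 37] -> [3, 13, 22, 26, 28, 30, 34, 37]

Final sorted array: [3, 13, 22, 26, 28, 30, 34, 37]

The merge sort proceeds by recursively splitting the array and merging sorted halves.
After all merges, the sorted array is [3, 13, 22, 26, 28, 30, 34, 37].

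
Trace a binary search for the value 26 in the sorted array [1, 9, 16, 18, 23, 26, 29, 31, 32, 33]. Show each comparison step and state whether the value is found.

Binary search for 26 in [1, 9, 16, 18, 23, 26, 29, 31, 32, 33]:

lo=0, hi=9, mid=4, arr[mid]=23 -> 23 < 26, search right half
lo=5, hi=9, mid=7, arr[mid]=31 -> 31 > 26, search left half
lo=5, hi=6, mid=5, arr[mid]=26 -> Found target at index 5!

Binary search finds 26 at index 5 after 3 comparisons. The search repeatedly halves the search space by comparing with the middle element.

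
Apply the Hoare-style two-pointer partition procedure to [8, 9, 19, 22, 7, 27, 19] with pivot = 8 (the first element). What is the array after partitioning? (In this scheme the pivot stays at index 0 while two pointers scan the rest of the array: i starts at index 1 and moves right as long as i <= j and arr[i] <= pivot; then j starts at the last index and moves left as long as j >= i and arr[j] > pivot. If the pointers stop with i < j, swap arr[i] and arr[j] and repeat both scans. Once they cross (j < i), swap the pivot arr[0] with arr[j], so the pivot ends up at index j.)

Hoare-style two-pointer partition with pivot = 8:

Initial array: [8, 9, 19, 22, 7, 27, 19]

Pointers start at i = 1, j = 6.
i stops at index 1 (arr[1]=9 > 8), j stops at index 4 (arr[4]=7 <= 8): swap arr[1] and arr[4], array becomes [8, 7, 19, 22, 9, 27, 19]
i ends at 2, j ends at 1: the pointers have crossed (j < i), so scanning stops.

Swap pivot arr[0] with arr[1] to place pivot at position 1: [7, 8, 19, 22, 9, 27, 19]
Pivot position: 1

After partitioning with pivot 8, the array becomes [7, 8, 19, 22, 9, 27, 19]. The pivot is placed at index 1. All elements to the left of the pivot are <= 8, and all elements to the right are > 8.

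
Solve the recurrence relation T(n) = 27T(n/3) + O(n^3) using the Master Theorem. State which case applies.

Master Theorem for T(n) = 27T(n/3) + O(n^3):

a = 27, b = 3, c = 3
log_b(a) = log_3(27) = 3.0000

Case 2: c = 3 = log_3(27) = 3.0000
T(n) = O(n^3 log n) = O(n^3 log n)

For T(n) = 27T(n/3) + O(n^3): log_3(27) = 3.0000. This is Case 2 of the Master Theorem (c = log_b(a), equal work at all levels), giving O(n^3 log n).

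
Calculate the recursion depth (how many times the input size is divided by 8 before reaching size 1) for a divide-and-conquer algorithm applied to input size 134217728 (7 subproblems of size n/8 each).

For divide and conquer with division factor 8:

Problem sizes at each level:
Level 0: 134217728
Level 1: 16777216
Level 2: 2097152
Level 3: 262144
Level 4: 32768
Level 5: 4096
Level 6: 512
Level 7: 64
Level 8: 8
Level 9: 1

The root is level 0 and the size-1 base case is level 9 (the tree spans levels 0 through 9, i.e. 10 levels counting the root), so the depth is the number of divisions: log_8(134217728) = 9

The recursion tree depth is log_8(134217728) = 9. At each level, the problem size is divided by 8, so it takes 9 divisions to reduce to a base case of size 1. The algorithm makes 7 recursive calls at each level.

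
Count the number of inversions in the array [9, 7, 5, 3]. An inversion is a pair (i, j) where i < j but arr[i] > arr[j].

Finding inversions in [9, 7, 5, 3]:

(0, 1): arr[0]=9 > arr[1]=7
(0, 2): arr[0]=9 > arr[2]=5
(0, 3): arr[0]=9 > arr[3]=3
(1, 2): arr[1]=7 > arr[2]=5
(1, 3): arr[1]=7 > arr[3]=3
(2, 3): arr[2]=5 > arr[3]=3

Total inversions: 6

The array has 6 inversion(s): (0,1), (0,2), (0,3), (1,2), (1,3), (2,3). Each pair (i,j) satisfies i < j and arr[i] > arr[j].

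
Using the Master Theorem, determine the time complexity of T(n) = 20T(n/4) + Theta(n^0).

Master Theorem for T(n) = 20T(n/4) + O(n^0):

a = 20, b = 4, c = 0
log_b(a) = log_4(20) = 2.1610

Case 1: c = 0 < log_4(20) = 2.1610
T(n) = O(n^(log_4 20))

For T(n) = 20T(n/4) + O(n^0): log_4(20) = 2.1610. This is Case 1 of the Master Theorem (c < log_b(a), work dominated by leaves), giving O(n^(log_4 20)).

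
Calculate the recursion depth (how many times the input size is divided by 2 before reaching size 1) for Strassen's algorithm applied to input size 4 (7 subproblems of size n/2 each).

For divide and conquer with division factor 2:

Problem sizes at each level:
Level 0: 4
Level 1: 2
Level 2: 1

The root is level 0 and the size-1 base case is level 2 (the tree spans levels 0 through 2, i.e. 3 levels counting the root), so the depth is the number of divisions: log_2(4) = 2

The recursion tree depth is log_2(4) = 2. At each level, the problem size is divided by 2, so it takes 2 divisions to reduce to a base case of size 1. The algorithm makes 7 recursive calls at each level.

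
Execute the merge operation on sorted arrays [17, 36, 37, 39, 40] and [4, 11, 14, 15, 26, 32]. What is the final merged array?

Merging process:

Compare 17 vs 4: take 4 from right. Merged: [4]
Compare 17 vs 11: take 11 from right. Merged: [4, 11]
Compare 17 vs 14: take 14 from right. Merged: [4, 11, 14]
Compare 17 vs 15: take 15 from right. Merged: [4, 11, 14, 15]
Compare 17 vs 26: take 17 from left. Merged: [4, 11, 14, 15, 17]
Compare 36 vs 26: take 26 from right. Merged: [4, 11, 14, 15, 17, 26]
Compare 36 vs 32: take 32 from right. Merged: [4, 11, 14, 15, 17, 26, 32]
Append remaining from left: [36, 37, 39, 40]. Merged: [4, 11, 14, 15, 17, 26, 32, 36, 37, 39, 40]

Final merged array: [4, 11, 14, 15, 17, 26, 32, 36, 37, 39, 40]
Total comparisons: 7

The merged array is [4, 11, 14, 15, 17, 26, 32, 36, 37, 39, 40], requiring 7 comparisons. The merge step runs in O(n) time where n is the total number of elements.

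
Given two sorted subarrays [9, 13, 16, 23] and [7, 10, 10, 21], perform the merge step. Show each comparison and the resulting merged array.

Merging process:

Compare 9 vs 7: take 7 from right. Merged: [7]
Compare 9 vs 10: take 9 from left. Merged: [7, 9]
Compare 13 vs 10: take 10 from right. Merged: [7, 9, 10]
Compare 13 vs 10: take 10 from right. Merged: [7, 9, 10, 10]
Compare 13 vs 21: take 13 from left. Merged: [7, 9, 10, 10, 13]
Compare 16 vs 21: take 16 from left. Merged: [7, 9, 10, 10, 13, 16]
Compare 23 vs 21: take 21 from right. Merged: [7, 9, 10, 10, 13, 16, 21]
Append remaining from left: [23]. Merged: [7, 9, 10, 10, 13, 16, 21, 23]

Final merged array: [7, 9, 10, 10, 13, 16, 21, 23]
Total comparisons: 7

The merged array is [7, 9, 10, 10, 13, 16, 21, 23], requiring 7 comparisons. The merge step runs in O(n) time where n is the total number of elements.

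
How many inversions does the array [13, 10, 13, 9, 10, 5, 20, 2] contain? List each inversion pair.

Finding inversions in [13, 10, 13, 9, 10, 5, 20, 2]:

(0, 1): arr[0]=13 > arr[1]=10
(0, 3): arr[0]=13 > arr[3]=9
(0, 4): arr[0]=13 > arr[4]=10
(0, 5): arr[0]=13 > arr[5]=5
(0, 7): arr[0]=13 > arr[7]=2
(1, 3): arr[1]=10 > arr[3]=9
(1, 5): arr[1]=10 > arr[5]=5
(1, 7): arr[1]=10 > arr[7]=2
(2, 3): arr[2]=13 > arr[3]=9
(2, 4): arr[2]=13 > arr[4]=10
(2, 5): arr[2]=13 > arr[5]=5
(2, 7): arr[2]=13 > arr[7]=2
(3, 5): arr[3]=9 > arr[5]=5
(3, 7): arr[3]=9 > arr[7]=2
(4, 5): arr[4]=10 > arr[5]=5
(4, 7): arr[4]=10 > arr[7]=2
(5, 7): arr[5]=5 > arr[7]=2
(6, 7): arr[6]=20 > arr[7]=2

Total inversions: 18

The array has 18 inversion(s): (0,1), (0,3), (0,4), (0,5), (0,7), (1,3), (1,5), (1,7), (2,3), (2,4), (2,5), (2,7), (3,5), (3,7), (4,5), (4,7), (5,7), (6,7). Each pair (i,j) satisfies i < j and arr[i] > arr[j].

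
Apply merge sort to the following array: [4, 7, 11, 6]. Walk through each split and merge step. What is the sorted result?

Merge sort trace:

Split: [4, 7, 11, 6] -> [4, 7] and [11, 6]
  Split: [4, 7] -> [4] and [7]
  Merge: [4] + [7] -> [4, 7]
  Split: [11, 6] -> [11] and [6]
  Merge: [11] + [6] -> [6, 11]
Merge: [4, 7] + [6, 11] -> [4, 6, 7, 11]

Final sorted array: [4, 6, 7, 11]

The merge sort proceeds by recursively splitting the array and merging sorted halves.
After all merges, the sorted array is [4, 6, 7, 11].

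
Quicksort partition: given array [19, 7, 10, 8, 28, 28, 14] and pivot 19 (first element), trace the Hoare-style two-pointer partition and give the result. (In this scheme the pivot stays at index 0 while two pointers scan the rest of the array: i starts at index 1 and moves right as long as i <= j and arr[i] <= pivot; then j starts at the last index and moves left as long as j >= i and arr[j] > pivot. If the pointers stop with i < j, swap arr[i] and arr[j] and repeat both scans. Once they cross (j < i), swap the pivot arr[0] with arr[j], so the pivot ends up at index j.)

Hoare-style two-pointer partition with pivot = 19:

Initial array: [19, 7, 10, 8, 28, 28, 14]

Pointers start at i = 1, j = 6.
i stops at index 4 (arr[4]=28 > 19), j stops at index 6 (arr[6]=14 <= 19): swap arr[4] and arr[6], array becomes [19, 7, 10, 8, 14, 28, 28]
i ends at 5, j ends at 4: the pointers have crossed (j < i), so scanning stops.

Swap pivot arr[0] with arr[4] to place pivot at position 4: [14, 7, 10, 8, 19, 28, 28]
Pivot position: 4

After partitioning with pivot 19, the array becomes [14, 7, 10, 8, 19, 28, 28]. The pivot is placed at index 4. All elements to the left of the pivot are <= 19, and all elements to the right are > 19.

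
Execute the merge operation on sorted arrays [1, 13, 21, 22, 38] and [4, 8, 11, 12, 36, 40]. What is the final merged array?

Merging process:

Compare 1 vs 4: take 1 from left. Merged: [1]
Compare 13 vs 4: take 4 from right. Merged: [1, 4]
Compare 13 vs 8: take 8 from right. Merged: [1, 4, 8]
Compare 13 vs 11: take 11 from right. Merged: [1, 4, 8, 11]
Compare 13 vs 12: take 12 from right. Merged: [1, 4, 8, 11, 12]
Compare 13 vs 36: take 13 from left. Merged: [1, 4, 8, 11, 12, 13]
Compare 21 vs 36: take 21 from left. Merged: [1, 4, 8, 11, 12, 13, 21]
Compare 22 vs 36: take 22 from left. Merged: [1, 4, 8, 11, 12, 13, 21, 22]
Compare 38 vs 36: take 36 from right. Merged: [1, 4, 8, 11, 12, 13, 21, 22, 36]
Compare 38 vs 40: take 38 from left. Merged: [1, 4, 8, 11, 12, 13, 21, 22, 36, 38]
Append remaining from right: [40]. Merged: [1, 4, 8, 11, 12, 13, 21, 22, 36, 38, 40]

Final merged array: [1, 4, 8, 11, 12, 13, 21, 22, 36, 38, 40]
Total comparisons: 10

The merged array is [1, 4, 8, 11, 12, 13, 21, 22, 36, 38, 40], requiring 10 comparisons. The merge step runs in O(n) time where n is the total number of elements.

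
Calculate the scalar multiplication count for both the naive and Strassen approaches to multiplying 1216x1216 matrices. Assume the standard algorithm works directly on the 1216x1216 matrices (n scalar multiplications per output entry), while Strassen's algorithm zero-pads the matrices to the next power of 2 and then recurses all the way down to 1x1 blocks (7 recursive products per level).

Matrix multiplication for 1216x1216 matrices:

Strassen's algorithm requires power-of-2 dimensions. Pad 1216x1216 to 2048x2048 (next power of 2).

Standard algorithm: 1216^3 = 1798045696 multiplications
Strassen's algorithm: 7^(log2(2048)) = 7^11 = 1977326743 multiplications
Difference: 1798045696 - 1977326743 = -179281047 (Strassen uses MORE here due to padding overhead — for small or just-over-power-of-2 n, padding can outweigh the per-level savings)

Standard: 1798045696 multiplications (1216^3). Strassen: 1977326743 multiplications (7^11, after padding to 2048x2048). Strassen reduces 8 recursive multiplications to 7 at each level.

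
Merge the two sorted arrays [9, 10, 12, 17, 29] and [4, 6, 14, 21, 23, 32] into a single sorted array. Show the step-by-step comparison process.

Merging process:

Compare 9 vs 4: take 4 from right. Merged: [4]
Compare 9 vs 6: take 6 from right. Merged: [4, 6]
Compare 9 vs 14: take 9 from left. Merged: [4, 6, 9]
Compare 10 vs 14: take 10 from left. Merged: [4, 6, 9, 10]
Compare 12 vs 14: take 12 from left. Merged: [4, 6, 9, 10, 12]
Compare 17 vs 14: take 14 from right. Merged: [4, 6, 9, 10, 12, 14]
Compare 17 vs 21: take 17 from left. Merged: [4, 6, 9, 10, 12, 14, 17]
Compare 29 vs 21: take 21 from right. Merged: [4, 6, 9, 10, 12, 14, 17, 21]
Compare 29 vs 23: take 23 from right. Merged: [4, 6, 9, 10, 12, 14, 17, 21, 23]
Compare 29 vs 32: take 29 from left. Merged: [4, 6, 9, 10, 12, 14, 17, 21, 23, 29]
Append remaining from right: [32]. Merged: [4, 6, 9, 10, 12, 14, 17, 21, 23, 29, 32]

Final merged array: [4, 6, 9, 10, 12, 14, 17, 21, 23, 29, 32]
Total comparisons: 10

The merged array is [4, 6, 9, 10, 12, 14, 17, 21, 23, 29, 32], requiring 10 comparisons. The merge step runs in O(n) time where n is the total number of elements.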